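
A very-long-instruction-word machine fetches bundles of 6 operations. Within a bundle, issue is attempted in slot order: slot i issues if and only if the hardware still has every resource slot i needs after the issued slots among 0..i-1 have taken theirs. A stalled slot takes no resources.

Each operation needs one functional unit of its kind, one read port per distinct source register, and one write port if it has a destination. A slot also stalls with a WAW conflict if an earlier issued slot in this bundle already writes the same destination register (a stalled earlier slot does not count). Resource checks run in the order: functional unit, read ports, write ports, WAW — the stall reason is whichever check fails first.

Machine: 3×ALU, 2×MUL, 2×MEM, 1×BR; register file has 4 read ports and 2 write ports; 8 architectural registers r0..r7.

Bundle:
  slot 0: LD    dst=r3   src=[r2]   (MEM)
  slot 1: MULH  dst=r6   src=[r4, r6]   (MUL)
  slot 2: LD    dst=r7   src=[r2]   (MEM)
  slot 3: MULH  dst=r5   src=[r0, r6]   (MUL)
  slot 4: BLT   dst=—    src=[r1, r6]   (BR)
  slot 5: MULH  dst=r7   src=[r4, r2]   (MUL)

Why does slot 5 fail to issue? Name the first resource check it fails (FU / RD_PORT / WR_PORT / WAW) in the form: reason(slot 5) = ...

slot 0 (MEM): ISSUE — free A3,Mu2,Ld1,B1 rp3 wp1
slot 1 (MUL): ISSUE — free A3,Mu1,Ld1,B1 rp1 wp0
slot 2 (MEM): stall WR_PORT — free A3,Mu1,Ld1,B1 rp1 wp0
slot 3 (MUL): stall RD_PORT — free A3,Mu1,Ld1,B1 rp1 wp0
slot 4 (BR): stall RD_PORT — free A3,Mu1,Ld1,B1 rp1 wp0
slot 5 (MUL): stall RD_PORT — free A3,Mu1,Ld1,B1 rp1 wp0

reason(slot 5) = RD_PORT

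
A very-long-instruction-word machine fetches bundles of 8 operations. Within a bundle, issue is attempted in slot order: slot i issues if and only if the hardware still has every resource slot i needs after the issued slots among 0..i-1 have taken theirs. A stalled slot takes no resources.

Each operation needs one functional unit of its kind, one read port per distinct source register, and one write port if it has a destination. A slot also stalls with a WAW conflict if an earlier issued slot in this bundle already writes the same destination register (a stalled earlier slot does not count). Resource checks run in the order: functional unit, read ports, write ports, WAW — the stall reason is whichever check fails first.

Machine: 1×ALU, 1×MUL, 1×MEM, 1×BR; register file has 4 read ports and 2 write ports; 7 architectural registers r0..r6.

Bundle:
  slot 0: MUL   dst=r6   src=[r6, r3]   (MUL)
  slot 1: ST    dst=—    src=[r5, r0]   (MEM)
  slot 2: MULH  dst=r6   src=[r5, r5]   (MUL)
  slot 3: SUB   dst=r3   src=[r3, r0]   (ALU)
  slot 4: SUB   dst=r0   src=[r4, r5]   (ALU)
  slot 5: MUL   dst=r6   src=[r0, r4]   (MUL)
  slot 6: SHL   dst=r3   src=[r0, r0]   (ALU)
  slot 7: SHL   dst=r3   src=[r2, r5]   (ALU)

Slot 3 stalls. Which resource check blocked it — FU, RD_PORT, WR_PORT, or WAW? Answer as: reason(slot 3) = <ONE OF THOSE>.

(0) want 1×MUL +2rd +1wr — yes → AL1|MU0|ME1|BR1|rd2|wr1
(1) want 1×MEM +2rd +0wr — yes → AL1|MU0|ME0|BR1|rd0|wr1
(2) want 1×MUL +1rd +1wr — FU → AL1|MU0|ME0|BR1|rd0|wr1
(3) want 1×ALU +2rd +1wr — RD_PORT → AL1|MU0|ME0|BR1|rd0|wr1
(4) want 1×ALU +2rd +1wr — RD_PORT → AL1|MU0|ME0|BR1|rd0|wr1
(5) want 1×MUL +2rd +1wr — FU → AL1|MU0|ME0|BR1|rd0|wr1
(6) want 1×ALU +1rd +1wr — RD_PORT → AL1|MU0|ME0|BR1|rd0|wr1
(7) want 1×ALU +2rd +1wr — RD_PORT → AL1|MU0|ME0|BR1|rd0|wr1

reason(slot 3) = RD_PORT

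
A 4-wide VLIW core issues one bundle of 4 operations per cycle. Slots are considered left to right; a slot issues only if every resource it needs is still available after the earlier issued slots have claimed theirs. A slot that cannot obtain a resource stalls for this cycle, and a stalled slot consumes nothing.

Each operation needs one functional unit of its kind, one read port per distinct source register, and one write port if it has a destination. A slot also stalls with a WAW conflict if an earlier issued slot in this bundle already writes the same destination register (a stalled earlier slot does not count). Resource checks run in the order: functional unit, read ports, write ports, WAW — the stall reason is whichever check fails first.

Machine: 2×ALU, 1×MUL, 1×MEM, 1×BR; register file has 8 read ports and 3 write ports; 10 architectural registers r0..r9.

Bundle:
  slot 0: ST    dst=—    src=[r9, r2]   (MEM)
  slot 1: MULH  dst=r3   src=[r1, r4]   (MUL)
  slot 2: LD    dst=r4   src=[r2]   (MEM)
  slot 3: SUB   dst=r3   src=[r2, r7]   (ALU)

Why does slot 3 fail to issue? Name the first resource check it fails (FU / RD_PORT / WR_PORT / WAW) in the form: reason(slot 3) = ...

#0 MEM src=r9,r2 dispatched  <A:2 Mu:1 Ld:0 B:1 rd:6 wr:3>
#1 MUL src=r1,r4 dispatched  <A:2 Mu:0 Ld:0 B:1 rd:4 wr:2>
#2 MEM src=r2 held:FU  <A:2 Mu:0 Ld:0 B:1 rd:4 wr:2>
#3 ALU src=r2,r7 held:WAW  <A:2 Mu:0 Ld:0 B:1 rd:4 wr:2>

reason(slot 3) = WAW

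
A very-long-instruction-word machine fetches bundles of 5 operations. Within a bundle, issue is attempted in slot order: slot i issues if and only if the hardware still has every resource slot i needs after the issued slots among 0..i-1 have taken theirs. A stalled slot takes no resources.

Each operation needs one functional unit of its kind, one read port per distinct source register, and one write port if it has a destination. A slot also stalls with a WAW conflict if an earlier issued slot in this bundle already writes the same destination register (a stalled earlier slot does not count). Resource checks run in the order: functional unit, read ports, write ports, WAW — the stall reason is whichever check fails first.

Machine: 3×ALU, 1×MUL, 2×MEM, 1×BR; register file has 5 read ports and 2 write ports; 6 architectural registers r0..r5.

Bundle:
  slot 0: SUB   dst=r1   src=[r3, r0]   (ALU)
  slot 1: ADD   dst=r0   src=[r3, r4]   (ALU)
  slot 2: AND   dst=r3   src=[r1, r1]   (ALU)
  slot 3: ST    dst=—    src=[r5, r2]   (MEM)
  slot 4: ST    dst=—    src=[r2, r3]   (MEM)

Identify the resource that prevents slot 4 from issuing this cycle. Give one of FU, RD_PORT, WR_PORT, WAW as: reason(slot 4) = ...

[0] ALU needs rd=2 wr=1: ok; after: ALU=2 MUL=1 MEM=2 BR=1, R=3, W=1
[1] ALU needs rd=2 wr=1: ok; after: ALU=1 MUL=1 MEM=2 BR=1, R=1, W=0
[2] ALU needs rd=1 wr=1: WR_PORT; after: ALU=1 MUL=1 MEM=2 BR=1, R=1, W=0
[3] MEM needs rd=2 wr=0: RD_PORT; after: ALU=1 MUL=1 MEM=2 BR=1, R=1, W=0
[4] MEM needs rd=2 wr=0: RD_PORT; after: ALU=1 MUL=1 MEM=2 BR=1, R=1, W=0

reason(slot 4) = RD_PORT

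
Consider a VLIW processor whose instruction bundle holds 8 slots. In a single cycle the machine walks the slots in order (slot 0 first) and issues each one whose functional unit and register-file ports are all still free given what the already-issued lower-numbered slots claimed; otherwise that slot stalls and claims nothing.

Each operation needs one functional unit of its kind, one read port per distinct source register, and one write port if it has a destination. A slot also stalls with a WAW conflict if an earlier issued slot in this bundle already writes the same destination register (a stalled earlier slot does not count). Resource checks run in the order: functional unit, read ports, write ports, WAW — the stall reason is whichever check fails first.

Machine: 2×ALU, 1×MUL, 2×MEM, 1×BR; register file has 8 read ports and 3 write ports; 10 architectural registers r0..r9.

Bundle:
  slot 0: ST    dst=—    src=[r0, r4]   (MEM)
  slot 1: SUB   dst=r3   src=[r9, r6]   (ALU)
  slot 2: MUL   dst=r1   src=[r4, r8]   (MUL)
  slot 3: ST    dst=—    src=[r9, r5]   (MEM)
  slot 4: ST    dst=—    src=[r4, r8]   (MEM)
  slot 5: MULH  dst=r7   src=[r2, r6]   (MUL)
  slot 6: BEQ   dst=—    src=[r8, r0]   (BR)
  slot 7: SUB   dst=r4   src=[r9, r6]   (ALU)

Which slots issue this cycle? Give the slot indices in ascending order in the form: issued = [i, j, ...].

(0) want 1×MEM +2rd +0wr — yes → AL2|MU1|ME1|BR1|rd6|wr3
(1) want 1×ALU +2rd +1wr — yes → AL1|MU1|ME1|BR1|rd4|wr2
(2) want 1×MUL +2rd +1wr — yes → AL1|MU0|ME1|BR1|rd2|wr1
(3) want 1×MEM +2rd +0wr — yes → AL1|MU0|ME0|BR1|rd0|wr1
(4) want 1×MEM +2rd +0wr — FU → AL1|MU0|ME0|BR1|rd0|wr1
(5) want 1×MUL +2rd +1wr — FU → AL1|MU0|ME0|BR1|rd0|wr1
(6) want 1×BR +2rd +0wr — RD_PORT → AL1|MU0|ME0|BR1|rd0|wr1
(7) want 1×ALU +2rd +1wr — RD_PORT → AL1|MU0|ME0|BR1|rd0|wr1

issued = [0, 1, 2, 3]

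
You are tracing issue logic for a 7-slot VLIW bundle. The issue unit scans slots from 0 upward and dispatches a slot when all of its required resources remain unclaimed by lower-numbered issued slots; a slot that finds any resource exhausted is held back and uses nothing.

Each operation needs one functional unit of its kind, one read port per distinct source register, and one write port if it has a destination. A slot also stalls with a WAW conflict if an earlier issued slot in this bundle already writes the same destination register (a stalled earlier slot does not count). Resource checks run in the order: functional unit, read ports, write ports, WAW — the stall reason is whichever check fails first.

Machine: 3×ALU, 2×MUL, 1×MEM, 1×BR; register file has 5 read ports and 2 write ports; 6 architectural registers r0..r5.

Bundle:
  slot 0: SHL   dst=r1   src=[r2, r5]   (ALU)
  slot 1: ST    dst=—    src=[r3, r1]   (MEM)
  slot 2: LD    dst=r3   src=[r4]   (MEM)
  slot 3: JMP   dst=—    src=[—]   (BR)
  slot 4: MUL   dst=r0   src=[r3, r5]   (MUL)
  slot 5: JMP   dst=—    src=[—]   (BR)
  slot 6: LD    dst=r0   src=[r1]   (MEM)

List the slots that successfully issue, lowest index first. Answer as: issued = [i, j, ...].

  0. ALU→r1 ⇒ go  {2A/2Mu/1Ld/1B | 3r 1w}
  1. MEM ⇒ go  {2A/2Mu/0Ld/1B | 1r 1w}
  2. MEM→r3 ⇒ no(FU)  {2A/2Mu/0Ld/1B | 1r 1w}
  3. BR ⇒ go  {2A/2Mu/0Ld/0B | 1r 1w}
  4. MUL→r0 ⇒ no(RD_PORT)  {2A/2Mu/0Ld/0B | 1r 1w}
  5. BR ⇒ no(FU)  {2A/2Mu/0Ld/0B | 1r 1w}
  6. MEM→r0 ⇒ no(FU)  {2A/2Mu/0Ld/0B | 1r 1w}

issued = [0, 1, 3]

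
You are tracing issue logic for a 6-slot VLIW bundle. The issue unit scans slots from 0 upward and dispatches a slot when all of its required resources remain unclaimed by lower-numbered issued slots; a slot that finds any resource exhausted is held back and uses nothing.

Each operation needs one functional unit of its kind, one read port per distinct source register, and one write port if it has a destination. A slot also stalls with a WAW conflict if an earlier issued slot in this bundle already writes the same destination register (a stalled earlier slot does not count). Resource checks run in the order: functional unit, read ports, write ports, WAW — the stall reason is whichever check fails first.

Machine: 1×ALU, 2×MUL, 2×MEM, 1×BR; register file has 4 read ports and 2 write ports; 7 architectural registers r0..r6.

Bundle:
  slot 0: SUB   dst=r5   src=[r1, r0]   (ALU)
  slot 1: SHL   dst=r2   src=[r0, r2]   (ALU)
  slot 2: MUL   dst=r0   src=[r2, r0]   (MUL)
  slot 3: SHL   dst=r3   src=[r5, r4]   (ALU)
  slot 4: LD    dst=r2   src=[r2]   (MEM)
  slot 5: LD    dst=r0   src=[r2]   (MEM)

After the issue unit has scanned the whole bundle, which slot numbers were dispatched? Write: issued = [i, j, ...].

issued = [0, 2]

slot 0 (ALU): ISSUE — free A0,Mu2,Ld2,B1 rp2 wp1
slot 1 (ALU): stall FU — free A0,Mu2,Ld2,B1 rp2 wp1
slot 2 (MUL): ISSUE — free A0,Mu1,Ld2,B1 rp0 wp0
slot 3 (ALU): stall FU — free A0,Mu1,Ld2,B1 rp0 wp0
slot 4 (MEM): stall RD_PORT — free A0,Mu1,Ld2,B1 rp0 wp0
slot 5 (MEM): stall RD_PORT — free A0,Mu1,Ld2,B1 rp0 wp0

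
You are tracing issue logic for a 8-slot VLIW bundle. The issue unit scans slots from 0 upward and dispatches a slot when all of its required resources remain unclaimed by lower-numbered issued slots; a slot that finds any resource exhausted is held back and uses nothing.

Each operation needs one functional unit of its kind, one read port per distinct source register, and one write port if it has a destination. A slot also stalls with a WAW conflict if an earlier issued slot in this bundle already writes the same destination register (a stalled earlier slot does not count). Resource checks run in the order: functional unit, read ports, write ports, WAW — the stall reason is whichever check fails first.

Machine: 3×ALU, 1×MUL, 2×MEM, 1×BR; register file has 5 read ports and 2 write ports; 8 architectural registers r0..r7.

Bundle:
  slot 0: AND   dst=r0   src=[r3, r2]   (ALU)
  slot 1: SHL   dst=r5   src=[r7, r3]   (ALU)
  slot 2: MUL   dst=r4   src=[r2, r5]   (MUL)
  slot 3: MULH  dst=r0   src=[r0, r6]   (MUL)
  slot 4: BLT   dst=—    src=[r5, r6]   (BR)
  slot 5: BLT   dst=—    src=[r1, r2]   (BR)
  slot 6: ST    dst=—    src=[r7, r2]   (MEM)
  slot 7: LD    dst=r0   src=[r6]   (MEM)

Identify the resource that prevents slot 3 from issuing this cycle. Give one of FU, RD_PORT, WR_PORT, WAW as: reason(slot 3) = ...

slot 0 (ALU): ISSUE — free A2,Mu1,Ld2,B1 rp3 wp1
slot 1 (ALU): ISSUE — free A1,Mu1,Ld2,B1 rp1 wp0
slot 2 (MUL): stall RD_PORT — free A1,Mu1,Ld2,B1 rp1 wp0
slot 3 (MUL): stall RD_PORT — free A1,Mu1,Ld2,B1 rp1 wp0
slot 4 (BR): stall RD_PORT — free A1,Mu1,Ld2,B1 rp1 wp0
slot 5 (BR): stall RD_PORT — free A1,Mu1,Ld2,B1 rp1 wp0
slot 6 (MEM): stall RD_PORT — free A1,Mu1,Ld2,B1 rp1 wp0
slot 7 (MEM): stall WR_PORT — free A1,Mu1,Ld2,B1 rp1 wp0

reason(slot 3) = RD_PORT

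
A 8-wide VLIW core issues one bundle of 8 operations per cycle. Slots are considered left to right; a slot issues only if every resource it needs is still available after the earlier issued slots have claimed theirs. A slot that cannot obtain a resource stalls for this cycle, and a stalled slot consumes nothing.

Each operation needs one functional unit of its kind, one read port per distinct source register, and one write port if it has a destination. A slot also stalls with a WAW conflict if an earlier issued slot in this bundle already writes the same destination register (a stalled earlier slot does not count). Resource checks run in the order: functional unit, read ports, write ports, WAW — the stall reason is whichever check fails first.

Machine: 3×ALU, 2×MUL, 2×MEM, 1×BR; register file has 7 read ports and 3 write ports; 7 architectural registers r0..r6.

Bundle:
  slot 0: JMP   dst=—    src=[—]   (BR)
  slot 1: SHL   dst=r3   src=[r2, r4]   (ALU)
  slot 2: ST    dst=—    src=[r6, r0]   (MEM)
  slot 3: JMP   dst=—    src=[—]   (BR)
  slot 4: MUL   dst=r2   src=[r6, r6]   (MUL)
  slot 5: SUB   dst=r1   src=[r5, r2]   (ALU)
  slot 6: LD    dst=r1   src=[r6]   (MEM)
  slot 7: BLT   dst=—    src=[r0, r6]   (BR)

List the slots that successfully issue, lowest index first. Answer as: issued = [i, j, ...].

(0) want 1×BR +0rd +0wr — yes → AL3|MU2|ME2|BR0|rd7|wr3
(1) want 1×ALU +2rd +1wr — yes → AL2|MU2|ME2|BR0|rd5|wr2
(2) want 1×MEM +2rd +0wr — yes → AL2|MU2|ME1|BR0|rd3|wr2
(3) want 1×BR +0rd +0wr — FU → AL2|MU2|ME1|BR0|rd3|wr2
(4) want 1×MUL +1rd +1wr — yes → AL2|MU1|ME1|BR0|rd2|wr1
(5) want 1×ALU +2rd +1wr — yes → AL1|MU1|ME1|BR0|rd0|wr0
(6) want 1×MEM +1rd +1wr — RD_PORT → AL1|MU1|ME1|BR0|rd0|wr0
(7) want 1×BR +2rd +0wr — FU → AL1|MU1|ME1|BR0|rd0|wr0

issued = [0, 1, 2, 4, 5]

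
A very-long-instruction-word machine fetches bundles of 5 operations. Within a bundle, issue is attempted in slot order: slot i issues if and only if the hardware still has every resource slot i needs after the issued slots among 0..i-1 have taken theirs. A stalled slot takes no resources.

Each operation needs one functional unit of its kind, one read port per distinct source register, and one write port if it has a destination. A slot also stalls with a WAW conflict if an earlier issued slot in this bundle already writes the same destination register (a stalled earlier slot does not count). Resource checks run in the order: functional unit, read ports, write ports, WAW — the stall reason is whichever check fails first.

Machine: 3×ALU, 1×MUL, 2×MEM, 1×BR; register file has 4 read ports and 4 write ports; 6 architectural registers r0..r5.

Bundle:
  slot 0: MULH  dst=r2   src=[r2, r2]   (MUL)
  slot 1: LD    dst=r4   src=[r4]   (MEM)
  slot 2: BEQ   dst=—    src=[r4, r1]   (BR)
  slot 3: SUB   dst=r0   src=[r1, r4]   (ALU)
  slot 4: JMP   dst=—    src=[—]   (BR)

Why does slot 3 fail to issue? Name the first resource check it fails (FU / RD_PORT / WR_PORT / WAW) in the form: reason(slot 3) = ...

reason(slot 3) = RD_PORT

  0. MUL→r2 ⇒ go  {3A/0Mu/2Ld/1B | 3r 3w}
  1. MEM→r4 ⇒ go  {3A/0Mu/1Ld/1B | 2r 2w}
  2. BR ⇒ go  {3A/0Mu/1Ld/0B | 0r 2w}
  3. ALU→r0 ⇒ no(RD_PORT)  {3A/0Mu/1Ld/0B | 0r 2w}
  4. BR ⇒ no(FU)  {3A/0Mu/1Ld/0B | 0r 2w}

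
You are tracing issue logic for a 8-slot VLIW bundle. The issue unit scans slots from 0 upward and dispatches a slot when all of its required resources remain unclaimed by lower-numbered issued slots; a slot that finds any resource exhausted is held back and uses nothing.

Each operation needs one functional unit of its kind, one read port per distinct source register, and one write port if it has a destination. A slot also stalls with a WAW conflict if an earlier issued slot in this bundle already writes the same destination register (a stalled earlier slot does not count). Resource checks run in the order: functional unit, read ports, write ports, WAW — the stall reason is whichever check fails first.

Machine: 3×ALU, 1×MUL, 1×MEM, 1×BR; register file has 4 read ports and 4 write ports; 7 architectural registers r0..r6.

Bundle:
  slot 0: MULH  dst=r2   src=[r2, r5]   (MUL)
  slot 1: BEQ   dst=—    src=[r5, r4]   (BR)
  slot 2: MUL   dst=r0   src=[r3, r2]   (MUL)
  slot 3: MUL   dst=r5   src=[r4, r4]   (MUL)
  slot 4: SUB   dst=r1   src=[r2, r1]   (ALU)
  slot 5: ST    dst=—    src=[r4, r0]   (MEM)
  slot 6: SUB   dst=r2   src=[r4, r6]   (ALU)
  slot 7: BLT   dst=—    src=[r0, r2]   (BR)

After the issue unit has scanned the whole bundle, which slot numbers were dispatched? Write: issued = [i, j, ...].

issued = [0, 1]

[0] MUL needs rd=2 wr=1: ok; after: ALU=3 MUL=0 MEM=1 BR=1, R=2, W=3
[1] BR needs rd=2 wr=0: ok; after: ALU=3 MUL=0 MEM=1 BR=0, R=0, W=3
[2] MUL needs rd=2 wr=1: FU; after: ALU=3 MUL=0 MEM=1 BR=0, R=0, W=3
[3] MUL needs rd=1 wr=1: FU; after: ALU=3 MUL=0 MEM=1 BR=0, R=0, W=3
[4] ALU needs rd=2 wr=1: RD_PORT; after: ALU=3 MUL=0 MEM=1 BR=0, R=0, W=3
[5] MEM needs rd=2 wr=0: RD_PORT; after: ALU=3 MUL=0 MEM=1 BR=0, R=0, W=3
[6] ALU needs rd=2 wr=1: RD_PORT; after: ALU=3 MUL=0 MEM=1 BR=0, R=0, W=3
[7] BR needs rd=2 wr=0: FU; after: ALU=3 MUL=0 MEM=1 BR=0, R=0, W=3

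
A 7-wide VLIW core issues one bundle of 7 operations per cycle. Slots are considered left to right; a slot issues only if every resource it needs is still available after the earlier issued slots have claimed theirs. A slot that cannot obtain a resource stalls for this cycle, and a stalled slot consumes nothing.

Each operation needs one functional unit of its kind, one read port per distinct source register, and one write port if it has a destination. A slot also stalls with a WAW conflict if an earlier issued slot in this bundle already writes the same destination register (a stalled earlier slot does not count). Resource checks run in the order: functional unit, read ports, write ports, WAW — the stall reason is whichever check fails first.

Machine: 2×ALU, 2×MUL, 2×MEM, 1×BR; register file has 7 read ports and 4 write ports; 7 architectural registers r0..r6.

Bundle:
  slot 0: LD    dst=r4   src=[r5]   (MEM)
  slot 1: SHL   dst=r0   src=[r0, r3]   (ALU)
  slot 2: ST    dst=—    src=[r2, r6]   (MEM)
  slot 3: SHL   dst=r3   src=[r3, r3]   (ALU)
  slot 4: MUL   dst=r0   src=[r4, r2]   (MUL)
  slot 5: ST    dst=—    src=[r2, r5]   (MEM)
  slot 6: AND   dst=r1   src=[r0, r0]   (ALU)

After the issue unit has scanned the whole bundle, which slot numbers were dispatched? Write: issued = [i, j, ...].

#0 MEM src=r5 dispatched  <A:2 Mu:2 Ld:1 B:1 rd:6 wr:3>
#1 ALU src=r0,r3 dispatched  <A:1 Mu:2 Ld:1 B:1 rd:4 wr:2>
#2 MEM src=r2,r6 dispatched  <A:1 Mu:2 Ld:0 B:1 rd:2 wr:2>
#3 ALU src=r3,r3 dispatched  <A:0 Mu:2 Ld:0 B:1 rd:1 wr:1>
#4 MUL src=r4,r2 held:RD_PORT  <A:0 Mu:2 Ld:0 B:1 rd:1 wr:1>
#5 MEM src=r2,r5 held:FU  <A:0 Mu:2 Ld:0 B:1 rd:1 wr:1>
#6 ALU src=r0,r0 held:FU  <A:0 Mu:2 Ld:0 B:1 rd:1 wr:1>

issued = [0, 1, 2, 3]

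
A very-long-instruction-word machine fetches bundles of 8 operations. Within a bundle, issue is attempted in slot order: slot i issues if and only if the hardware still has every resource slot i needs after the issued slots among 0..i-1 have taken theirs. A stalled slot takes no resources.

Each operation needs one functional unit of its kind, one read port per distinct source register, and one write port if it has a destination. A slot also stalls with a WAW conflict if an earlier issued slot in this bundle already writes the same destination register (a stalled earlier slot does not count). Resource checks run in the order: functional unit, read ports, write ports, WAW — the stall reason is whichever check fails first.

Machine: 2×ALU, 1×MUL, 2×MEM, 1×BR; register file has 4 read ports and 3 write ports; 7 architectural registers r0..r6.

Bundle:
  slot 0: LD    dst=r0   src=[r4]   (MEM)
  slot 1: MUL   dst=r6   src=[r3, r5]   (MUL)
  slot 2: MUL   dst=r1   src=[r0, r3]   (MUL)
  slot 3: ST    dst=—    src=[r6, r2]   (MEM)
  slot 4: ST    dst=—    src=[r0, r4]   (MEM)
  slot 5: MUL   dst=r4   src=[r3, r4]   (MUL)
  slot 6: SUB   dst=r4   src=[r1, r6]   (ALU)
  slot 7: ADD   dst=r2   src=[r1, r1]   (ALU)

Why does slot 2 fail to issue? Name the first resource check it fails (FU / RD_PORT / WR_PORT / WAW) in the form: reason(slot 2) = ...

reason(slot 2) = FU

slot 0 (MEM): ISSUE — free A2,Mu1,Ld1,B1 rp3 wp2
slot 1 (MUL): ISSUE — free A2,Mu0,Ld1,B1 rp1 wp1
slot 2 (MUL): stall FU — free A2,Mu0,Ld1,B1 rp1 wp1
slot 3 (MEM): stall RD_PORT — free A2,Mu0,Ld1,B1 rp1 wp1
slot 4 (MEM): stall RD_PORT — free A2,Mu0,Ld1,B1 rp1 wp1
slot 5 (MUL): stall FU — free A2,Mu0,Ld1,B1 rp1 wp1
slot 6 (ALU): stall RD_PORT — free A2,Mu0,Ld1,B1 rp1 wp1
slot 7 (ALU): ISSUE — free A1,Mu0,Ld1,B1 rp0 wp0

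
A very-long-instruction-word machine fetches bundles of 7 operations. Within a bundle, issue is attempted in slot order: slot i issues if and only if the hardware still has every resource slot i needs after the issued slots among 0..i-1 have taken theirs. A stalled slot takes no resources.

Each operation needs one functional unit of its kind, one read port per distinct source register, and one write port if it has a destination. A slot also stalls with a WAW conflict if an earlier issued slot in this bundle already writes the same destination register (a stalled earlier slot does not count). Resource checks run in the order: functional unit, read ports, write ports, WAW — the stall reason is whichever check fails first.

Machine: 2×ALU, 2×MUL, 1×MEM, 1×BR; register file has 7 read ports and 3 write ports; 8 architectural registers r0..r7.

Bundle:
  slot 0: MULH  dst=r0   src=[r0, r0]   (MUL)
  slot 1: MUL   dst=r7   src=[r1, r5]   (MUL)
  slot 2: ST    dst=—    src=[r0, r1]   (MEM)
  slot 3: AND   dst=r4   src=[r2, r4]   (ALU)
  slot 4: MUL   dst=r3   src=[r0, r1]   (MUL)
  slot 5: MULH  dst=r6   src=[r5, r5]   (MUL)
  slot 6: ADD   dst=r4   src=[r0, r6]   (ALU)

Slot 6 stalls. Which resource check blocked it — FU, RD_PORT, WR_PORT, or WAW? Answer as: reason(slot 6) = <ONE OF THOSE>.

reason(slot 6) = RD_PORT

(0) want 1×MUL +1rd +1wr — yes → AL2|MU1|ME1|BR1|rd6|wr2
(1) want 1×MUL +2rd +1wr — yes → AL2|MU0|ME1|BR1|rd4|wr1
(2) want 1×MEM +2rd +0wr — yes → AL2|MU0|ME0|BR1|rd2|wr1
(3) want 1×ALU +2rd +1wr — yes → AL1|MU0|ME0|BR1|rd0|wr0
(4) want 1×MUL +2rd +1wr — FU → AL1|MU0|ME0|BR1|rd0|wr0
(5) want 1×MUL +1rd +1wr — FU → AL1|MU0|ME0|BR1|rd0|wr0
(6) want 1×ALU +2rd +1wr — RD_PORT → AL1|MU0|ME0|BR1|rd0|wr0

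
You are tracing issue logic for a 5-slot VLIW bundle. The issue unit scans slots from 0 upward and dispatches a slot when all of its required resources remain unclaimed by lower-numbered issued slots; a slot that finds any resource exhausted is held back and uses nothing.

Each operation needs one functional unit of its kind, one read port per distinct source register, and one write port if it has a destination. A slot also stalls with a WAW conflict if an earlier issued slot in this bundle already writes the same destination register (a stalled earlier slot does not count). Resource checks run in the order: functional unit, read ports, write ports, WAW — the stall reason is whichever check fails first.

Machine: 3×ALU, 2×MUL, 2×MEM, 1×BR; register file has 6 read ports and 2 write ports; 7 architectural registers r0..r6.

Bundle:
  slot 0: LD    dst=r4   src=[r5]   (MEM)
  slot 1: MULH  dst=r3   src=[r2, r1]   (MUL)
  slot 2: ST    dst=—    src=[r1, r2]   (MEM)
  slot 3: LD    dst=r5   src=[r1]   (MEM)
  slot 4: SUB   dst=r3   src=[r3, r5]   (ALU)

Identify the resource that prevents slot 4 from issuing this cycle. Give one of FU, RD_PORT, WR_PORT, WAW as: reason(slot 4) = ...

  0. MEM→r4 ⇒ go  {3A/2Mu/1Ld/1B | 5r 1w}
  1. MUL→r3 ⇒ go  {3A/1Mu/1Ld/1B | 3r 0w}
  2. MEM ⇒ go  {3A/1Mu/0Ld/1B | 1r 0w}
  3. MEM→r5 ⇒ no(FU)  {3A/1Mu/0Ld/1B | 1r 0w}
  4. ALU→r3 ⇒ no(RD_PORT)  {3A/1Mu/0Ld/1B | 1r 0w}

reason(slot 4) = RD_PORT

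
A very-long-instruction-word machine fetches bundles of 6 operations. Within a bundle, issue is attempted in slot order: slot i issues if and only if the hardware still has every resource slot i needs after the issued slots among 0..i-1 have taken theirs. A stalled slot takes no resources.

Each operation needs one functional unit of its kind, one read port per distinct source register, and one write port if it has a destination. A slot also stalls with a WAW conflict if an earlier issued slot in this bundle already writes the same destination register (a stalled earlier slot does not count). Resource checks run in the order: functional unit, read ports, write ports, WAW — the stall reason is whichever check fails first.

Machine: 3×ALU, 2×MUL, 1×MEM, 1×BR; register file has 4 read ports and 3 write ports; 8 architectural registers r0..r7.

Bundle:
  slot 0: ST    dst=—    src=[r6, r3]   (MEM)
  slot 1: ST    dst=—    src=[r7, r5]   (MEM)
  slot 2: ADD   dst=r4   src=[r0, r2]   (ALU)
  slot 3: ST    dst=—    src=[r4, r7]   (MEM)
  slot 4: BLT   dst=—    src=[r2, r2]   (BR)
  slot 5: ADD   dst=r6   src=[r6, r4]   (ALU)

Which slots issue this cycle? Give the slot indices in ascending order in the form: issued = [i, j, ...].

issued = [0, 2]

  0. MEM ⇒ go  {3A/2Mu/0Ld/1B | 2r 3w}
  1. MEM ⇒ no(FU)  {3A/2Mu/0Ld/1B | 2r 3w}
  2. ALU→r4 ⇒ go  {2A/2Mu/0Ld/1B | 0r 2w}
  3. MEM ⇒ no(FU)  {2A/2Mu/0Ld/1B | 0r 2w}
  4. BR ⇒ no(RD_PORT)  {2A/2Mu/0Ld/1B | 0r 2w}
  5. ALU→r6 ⇒ no(RD_PORT)  {2A/2Mu/0Ld/1B | 0r 2w}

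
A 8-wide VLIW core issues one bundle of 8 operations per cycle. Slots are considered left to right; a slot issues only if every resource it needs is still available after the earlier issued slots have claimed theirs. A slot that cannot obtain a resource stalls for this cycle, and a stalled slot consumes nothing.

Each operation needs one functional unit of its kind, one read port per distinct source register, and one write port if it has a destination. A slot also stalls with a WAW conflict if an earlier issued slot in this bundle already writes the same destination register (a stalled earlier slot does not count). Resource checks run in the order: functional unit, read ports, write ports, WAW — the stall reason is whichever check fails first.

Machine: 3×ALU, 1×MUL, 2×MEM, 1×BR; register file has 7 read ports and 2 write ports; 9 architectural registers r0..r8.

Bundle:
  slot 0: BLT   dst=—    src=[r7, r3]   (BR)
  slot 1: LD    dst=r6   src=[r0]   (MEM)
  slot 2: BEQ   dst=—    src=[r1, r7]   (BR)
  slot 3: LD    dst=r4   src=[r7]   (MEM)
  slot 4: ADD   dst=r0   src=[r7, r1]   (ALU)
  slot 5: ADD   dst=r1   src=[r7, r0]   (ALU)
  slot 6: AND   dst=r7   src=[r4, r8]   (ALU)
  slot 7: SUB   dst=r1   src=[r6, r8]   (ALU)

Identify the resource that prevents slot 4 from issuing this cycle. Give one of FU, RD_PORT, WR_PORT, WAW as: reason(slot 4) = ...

reason(slot 4) = WR_PORT

#0 BR src=r7,r3 dispatched  <A:3 Mu:1 Ld:2 B:0 rd:5 wr:2>
#1 MEM src=r0 dispatched  <A:3 Mu:1 Ld:1 B:0 rd:4 wr:1>
#2 BR src=r1,r7 held:FU  <A:3 Mu:1 Ld:1 B:0 rd:4 wr:1>
#3 MEM src=r7 dispatched  <A:3 Mu:1 Ld:0 B:0 rd:3 wr:0>
#4 ALU src=r7,r1 held:WR_PORT  <A:3 Mu:1 Ld:0 B:0 rd:3 wr:0>
#5 ALU src=r7,r0 held:WR_PORT  <A:3 Mu:1 Ld:0 B:0 rd:3 wr:0>
#6 ALU src=r4,r8 held:WR_PORT  <A:3 Mu:1 Ld:0 B:0 rd:3 wr:0>
#7 ALU src=r6,r8 held:WR_PORT  <A:3 Mu:1 Ld:0 B:0 rd:3 wr:0>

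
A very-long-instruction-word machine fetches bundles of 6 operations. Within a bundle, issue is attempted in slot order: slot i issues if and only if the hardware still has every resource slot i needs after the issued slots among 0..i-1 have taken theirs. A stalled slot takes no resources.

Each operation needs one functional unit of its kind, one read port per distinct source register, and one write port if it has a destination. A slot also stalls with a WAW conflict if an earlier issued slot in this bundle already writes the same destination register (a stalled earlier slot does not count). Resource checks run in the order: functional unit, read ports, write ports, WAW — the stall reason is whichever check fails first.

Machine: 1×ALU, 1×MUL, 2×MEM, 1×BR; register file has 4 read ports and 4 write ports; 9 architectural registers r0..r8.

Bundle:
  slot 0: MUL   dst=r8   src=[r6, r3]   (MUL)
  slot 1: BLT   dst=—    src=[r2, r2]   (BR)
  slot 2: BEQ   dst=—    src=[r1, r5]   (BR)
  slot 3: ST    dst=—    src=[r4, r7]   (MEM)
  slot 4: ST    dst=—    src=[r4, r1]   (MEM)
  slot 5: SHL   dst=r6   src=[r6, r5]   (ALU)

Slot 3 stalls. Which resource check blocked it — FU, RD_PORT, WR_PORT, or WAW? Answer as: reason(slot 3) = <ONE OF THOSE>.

reason(slot 3) = RD_PORT

[0] MUL needs rd=2 wr=1: ok; after: ALU=1 MUL=0 MEM=2 BR=1, R=2, W=3
[1] BR needs rd=1 wr=0: ok; after: ALU=1 MUL=0 MEM=2 BR=0, R=1, W=3
[2] BR needs rd=2 wr=0: FU; after: ALU=1 MUL=0 MEM=2 BR=0, R=1, W=3
[3] MEM needs rd=2 wr=0: RD_PORT; after: ALU=1 MUL=0 MEM=2 BR=0, R=1, W=3
[4] MEM needs rd=2 wr=0: RD_PORT; after: ALU=1 MUL=0 MEM=2 BR=0, R=1, W=3
[5] ALU needs rd=2 wr=1: RD_PORT; after: ALU=1 MUL=0 MEM=2 BR=0, R=1, W=3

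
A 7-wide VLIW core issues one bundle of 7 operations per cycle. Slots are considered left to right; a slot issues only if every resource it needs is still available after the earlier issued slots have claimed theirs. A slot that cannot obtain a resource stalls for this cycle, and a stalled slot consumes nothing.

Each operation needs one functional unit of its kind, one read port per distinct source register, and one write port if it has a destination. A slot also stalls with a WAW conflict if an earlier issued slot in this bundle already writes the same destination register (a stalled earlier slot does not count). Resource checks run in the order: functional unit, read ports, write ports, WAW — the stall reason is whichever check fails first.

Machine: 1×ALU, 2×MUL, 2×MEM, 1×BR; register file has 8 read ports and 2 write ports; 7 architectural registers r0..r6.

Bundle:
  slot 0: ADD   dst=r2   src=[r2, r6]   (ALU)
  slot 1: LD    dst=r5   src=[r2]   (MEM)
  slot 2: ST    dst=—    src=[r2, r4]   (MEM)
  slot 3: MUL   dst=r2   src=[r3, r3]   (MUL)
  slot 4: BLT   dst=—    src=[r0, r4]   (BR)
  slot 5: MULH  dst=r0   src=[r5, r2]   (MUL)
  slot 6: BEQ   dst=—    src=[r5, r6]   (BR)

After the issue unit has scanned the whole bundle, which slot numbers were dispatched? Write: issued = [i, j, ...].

slot 0 (ALU): ISSUE — free A0,Mu2,Ld2,B1 rp6 wp1
slot 1 (MEM): ISSUE — free A0,Mu2,Ld1,B1 rp5 wp0
slot 2 (MEM): ISSUE — free A0,Mu2,Ld0,B1 rp3 wp0
slot 3 (MUL): stall WR_PORT — free A0,Mu2,Ld0,B1 rp3 wp0
slot 4 (BR): ISSUE — free A0,Mu2,Ld0,B0 rp1 wp0
slot 5 (MUL): stall RD_PORT — free A0,Mu2,Ld0,B0 rp1 wp0
slot 6 (BR): stall FU — free A0,Mu2,Ld0,B0 rp1 wp0

issued = [0, 1, 2, 4]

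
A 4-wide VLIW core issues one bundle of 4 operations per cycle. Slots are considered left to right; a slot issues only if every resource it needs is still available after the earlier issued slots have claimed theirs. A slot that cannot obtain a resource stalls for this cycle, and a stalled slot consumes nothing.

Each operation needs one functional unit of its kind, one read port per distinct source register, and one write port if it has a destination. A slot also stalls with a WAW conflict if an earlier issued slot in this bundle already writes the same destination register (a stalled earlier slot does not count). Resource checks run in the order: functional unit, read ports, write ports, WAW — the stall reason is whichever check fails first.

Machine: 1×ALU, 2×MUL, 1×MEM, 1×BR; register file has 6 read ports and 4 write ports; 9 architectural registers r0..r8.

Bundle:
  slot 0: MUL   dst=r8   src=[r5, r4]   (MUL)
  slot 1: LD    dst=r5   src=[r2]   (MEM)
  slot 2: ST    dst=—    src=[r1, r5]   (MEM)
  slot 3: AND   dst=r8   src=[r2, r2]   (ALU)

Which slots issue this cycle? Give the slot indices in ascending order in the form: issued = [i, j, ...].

  0. MUL→r8 ⇒ go  {1A/1Mu/1Ld/1B | 4r 3w}
  1. MEM→r5 ⇒ go  {1A/1Mu/0Ld/1B | 3r 2w}
  2. MEM ⇒ no(FU)  {1A/1Mu/0Ld/1B | 3r 2w}
  3. ALU→r8 ⇒ no(WAW)  {1A/1Mu/0Ld/1B | 3r 2w}

issued = [0, 1]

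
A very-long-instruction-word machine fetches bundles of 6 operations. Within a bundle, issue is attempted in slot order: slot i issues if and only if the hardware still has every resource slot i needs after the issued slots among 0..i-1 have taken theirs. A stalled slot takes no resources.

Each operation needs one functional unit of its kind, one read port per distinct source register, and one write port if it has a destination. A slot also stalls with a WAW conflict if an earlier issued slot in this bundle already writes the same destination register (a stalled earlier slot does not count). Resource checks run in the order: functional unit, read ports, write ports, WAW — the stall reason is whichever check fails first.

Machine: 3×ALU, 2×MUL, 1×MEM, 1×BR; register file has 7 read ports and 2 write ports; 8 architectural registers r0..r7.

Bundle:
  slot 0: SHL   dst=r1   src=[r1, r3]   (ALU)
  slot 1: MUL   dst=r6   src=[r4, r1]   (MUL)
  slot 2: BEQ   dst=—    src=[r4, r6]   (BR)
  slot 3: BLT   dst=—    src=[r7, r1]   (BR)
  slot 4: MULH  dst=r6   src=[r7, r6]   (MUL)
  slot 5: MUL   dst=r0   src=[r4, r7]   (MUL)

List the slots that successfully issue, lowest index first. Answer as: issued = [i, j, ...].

issued = [0, 1, 2]

  0. ALU→r1 ⇒ go  {2A/2Mu/1Ld/1B | 5r 1w}
  1. MUL→r6 ⇒ go  {2A/1Mu/1Ld/1B | 3r 0w}
  2. BR ⇒ go  {2A/1Mu/1Ld/0B | 1r 0w}
  3. BR ⇒ no(FU)  {2A/1Mu/1Ld/0B | 1r 0w}
  4. MUL→r6 ⇒ no(RD_PORT)  {2A/1Mu/1Ld/0B | 1r 0w}
  5. MUL→r0 ⇒ no(RD_PORT)  {2A/1Mu/1Ld/0B | 1r 0w}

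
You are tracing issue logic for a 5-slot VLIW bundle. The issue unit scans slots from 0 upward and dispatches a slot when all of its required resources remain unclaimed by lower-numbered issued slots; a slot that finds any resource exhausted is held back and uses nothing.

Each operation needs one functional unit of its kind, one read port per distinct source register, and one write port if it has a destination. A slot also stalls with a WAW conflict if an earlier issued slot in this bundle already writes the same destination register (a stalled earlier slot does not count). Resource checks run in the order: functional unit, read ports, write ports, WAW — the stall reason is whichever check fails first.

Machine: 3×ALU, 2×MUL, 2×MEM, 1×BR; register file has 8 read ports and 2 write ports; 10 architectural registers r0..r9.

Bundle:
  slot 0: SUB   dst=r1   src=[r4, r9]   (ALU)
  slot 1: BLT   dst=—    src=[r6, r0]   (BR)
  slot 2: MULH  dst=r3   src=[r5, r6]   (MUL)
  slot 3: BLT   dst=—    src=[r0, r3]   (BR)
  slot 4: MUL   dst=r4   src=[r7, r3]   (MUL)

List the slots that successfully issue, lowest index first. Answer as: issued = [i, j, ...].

slot 0 (ALU): ISSUE — free A2,Mu2,Ld2,B1 rp6 wp1
slot 1 (BR): ISSUE — free A2,Mu2,Ld2,B0 rp4 wp1
slot 2 (MUL): ISSUE — free A2,Mu1,Ld2,B0 rp2 wp0
slot 3 (BR): stall FU — free A2,Mu1,Ld2,B0 rp2 wp0
slot 4 (MUL): stall WR_PORT — free A2,Mu1,Ld2,B0 rp2 wp0

issued = [0, 1, 2]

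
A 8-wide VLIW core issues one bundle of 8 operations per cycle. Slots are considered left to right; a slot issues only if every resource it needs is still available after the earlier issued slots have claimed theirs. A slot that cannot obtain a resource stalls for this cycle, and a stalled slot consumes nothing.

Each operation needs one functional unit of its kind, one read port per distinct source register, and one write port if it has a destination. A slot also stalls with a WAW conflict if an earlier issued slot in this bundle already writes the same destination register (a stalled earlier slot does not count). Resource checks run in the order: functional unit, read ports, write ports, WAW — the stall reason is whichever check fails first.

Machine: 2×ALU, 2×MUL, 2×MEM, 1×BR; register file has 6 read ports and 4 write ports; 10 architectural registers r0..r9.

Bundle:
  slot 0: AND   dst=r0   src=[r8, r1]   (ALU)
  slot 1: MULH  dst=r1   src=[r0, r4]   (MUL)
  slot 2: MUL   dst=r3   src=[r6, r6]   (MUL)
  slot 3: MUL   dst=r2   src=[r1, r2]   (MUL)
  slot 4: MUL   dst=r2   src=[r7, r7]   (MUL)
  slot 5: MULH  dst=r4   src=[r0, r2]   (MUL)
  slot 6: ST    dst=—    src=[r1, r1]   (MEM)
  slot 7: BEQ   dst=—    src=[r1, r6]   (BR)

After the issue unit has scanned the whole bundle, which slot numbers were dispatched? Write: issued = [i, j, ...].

issued = [0, 1, 2, 6]

slot 0 (ALU): ISSUE — free A1,Mu2,Ld2,B1 rp4 wp3
slot 1 (MUL): ISSUE — free A1,Mu1,Ld2,B1 rp2 wp2
slot 2 (MUL): ISSUE — free A1,Mu0,Ld2,B1 rp1 wp1
slot 3 (MUL): stall FU — free A1,Mu0,Ld2,B1 rp1 wp1
slot 4 (MUL): stall FU — free A1,Mu0,Ld2,B1 rp1 wp1
slot 5 (MUL): stall FU — free A1,Mu0,Ld2,B1 rp1 wp1
slot 6 (MEM): ISSUE — free A1,Mu0,Ld1,B1 rp0 wp1
slot 7 (BR): stall RD_PORT — free A1,Mu0,Ld1,B1 rp0 wp1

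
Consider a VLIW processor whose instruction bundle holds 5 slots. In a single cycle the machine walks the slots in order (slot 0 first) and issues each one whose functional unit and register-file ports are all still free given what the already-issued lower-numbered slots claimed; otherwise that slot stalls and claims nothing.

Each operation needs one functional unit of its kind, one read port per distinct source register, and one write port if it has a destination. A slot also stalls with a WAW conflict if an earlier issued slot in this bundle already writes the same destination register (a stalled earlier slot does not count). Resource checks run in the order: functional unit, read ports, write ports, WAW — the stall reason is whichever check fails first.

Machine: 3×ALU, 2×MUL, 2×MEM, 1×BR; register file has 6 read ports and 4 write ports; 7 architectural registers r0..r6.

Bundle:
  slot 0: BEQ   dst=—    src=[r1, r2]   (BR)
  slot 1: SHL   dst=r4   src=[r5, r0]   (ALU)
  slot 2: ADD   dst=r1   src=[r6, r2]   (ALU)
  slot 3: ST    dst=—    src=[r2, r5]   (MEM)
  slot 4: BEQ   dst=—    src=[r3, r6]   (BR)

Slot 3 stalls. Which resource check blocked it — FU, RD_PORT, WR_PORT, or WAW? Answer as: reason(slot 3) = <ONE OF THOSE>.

reason(slot 3) = RD_PORT

  0. BR ⇒ go  {3A/2Mu/2Ld/0B | 4r 4w}
  1. ALU→r4 ⇒ go  {2A/2Mu/2Ld/0B | 2r 3w}
  2. ALU→r1 ⇒ go  {1A/2Mu/2Ld/0B | 0r 2w}
  3. MEM ⇒ no(RD_PORT)  {1A/2Mu/2Ld/0B | 0r 2w}
  4. BR ⇒ no(FU)  {1A/2Mu/2Ld/0B | 0r 2w}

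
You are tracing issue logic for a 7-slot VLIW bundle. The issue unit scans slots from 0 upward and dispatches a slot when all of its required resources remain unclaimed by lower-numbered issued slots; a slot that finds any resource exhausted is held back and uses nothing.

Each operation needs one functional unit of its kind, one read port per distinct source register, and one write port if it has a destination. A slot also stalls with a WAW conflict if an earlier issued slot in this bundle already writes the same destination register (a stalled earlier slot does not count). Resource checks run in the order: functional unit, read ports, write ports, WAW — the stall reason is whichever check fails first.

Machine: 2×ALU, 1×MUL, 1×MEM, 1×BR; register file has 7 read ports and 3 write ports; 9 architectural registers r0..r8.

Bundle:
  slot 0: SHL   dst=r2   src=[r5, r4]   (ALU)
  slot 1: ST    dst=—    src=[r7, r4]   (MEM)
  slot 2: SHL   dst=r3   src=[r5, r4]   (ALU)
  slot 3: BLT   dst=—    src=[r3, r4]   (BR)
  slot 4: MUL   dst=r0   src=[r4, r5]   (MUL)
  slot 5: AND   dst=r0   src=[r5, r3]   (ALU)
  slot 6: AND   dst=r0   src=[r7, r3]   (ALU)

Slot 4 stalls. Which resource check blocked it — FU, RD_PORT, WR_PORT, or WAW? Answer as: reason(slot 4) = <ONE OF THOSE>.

(0) want 1×ALU +2rd +1wr — yes → AL1|MU1|ME1|BR1|rd5|wr2
(1) want 1×MEM +2rd +0wr — yes → AL1|MU1|ME0|BR1|rd3|wr2
(2) want 1×ALU +2rd +1wr — yes → AL0|MU1|ME0|BR1|rd1|wr1
(3) want 1×BR +2rd +0wr — RD_PORT → AL0|MU1|ME0|BR1|rd1|wr1
(4) want 1×MUL +2rd +1wr — RD_PORT → AL0|MU1|ME0|BR1|rd1|wr1
(5) want 1×ALU +2rd +1wr — FU → AL0|MU1|ME0|BR1|rd1|wr1
(6) want 1×ALU +2rd +1wr — FU → AL0|MU1|ME0|BR1|rd1|wr1

reason(slot 4) = RD_PORT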